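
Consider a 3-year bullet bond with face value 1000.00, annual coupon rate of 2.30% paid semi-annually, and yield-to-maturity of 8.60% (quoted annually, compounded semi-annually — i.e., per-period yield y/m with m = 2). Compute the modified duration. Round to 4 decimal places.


Answer: Modified duration = 2.7866

Derivation:
Coupon per period c = face * coupon_rate / m = 11.500000
Periods per year m = 2; per-period yield y/m = 0.043000
Number of cashflows N = 6
Cashflows (t years, CF_t, discount factor 1/(1+y/m)^(m*t), PV):
  t = 0.5000: CF_t = 11.500000, DF = 0.958773, PV = 11.025887
  t = 1.0000: CF_t = 11.500000, DF = 0.919245, PV = 10.571320
  t = 1.5000: CF_t = 11.500000, DF = 0.881347, PV = 10.135494
  t = 2.0000: CF_t = 11.500000, DF = 0.845012, PV = 9.717636
  t = 2.5000: CF_t = 11.500000, DF = 0.810174, PV = 9.317004
  t = 3.0000: CF_t = 1011.500000, DF = 0.776773, PV = 785.705940
Price P = sum_t PV_t = 836.473281
First compute Macaulay numerator sum_t t * PV_t:
  t * PV_t at t = 0.5000: 5.512943
  t * PV_t at t = 1.0000: 10.571320
  t * PV_t at t = 1.5000: 15.203241
  t * PV_t at t = 2.0000: 19.435271
  t * PV_t at t = 2.5000: 23.292511
  t * PV_t at t = 3.0000: 2357.117820
Macaulay duration D = 2431.133107 / 836.473281 = 2.906409
Modified duration = D / (1 + y/m) = 2.906409 / (1 + 0.043000) = 2.786585


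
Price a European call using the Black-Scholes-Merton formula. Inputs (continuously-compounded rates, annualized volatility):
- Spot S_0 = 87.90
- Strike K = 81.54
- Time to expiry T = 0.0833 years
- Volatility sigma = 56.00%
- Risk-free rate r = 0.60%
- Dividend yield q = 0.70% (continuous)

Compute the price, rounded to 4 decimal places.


d1 = (ln(S/K) + (r - q + 0.5*sigma^2) * T) / (sigma * sqrt(T)) = 0.54498898
d2 = d1 - sigma * sqrt(T) = 0.38336324
exp(-rT) = 0.99950032; exp(-qT) = 0.99941707
C = S_0 * exp(-qT) * N(d1) - K * exp(-rT) * N(d2)
N(d1) = 0.70711945; N(d2) = 0.64927477
C = 87.9000 * 0.99941707 * 0.70711945 - 81.5400 * 0.99950032 * 0.64927477 = 9.2042

Answer: Price = 9.2042


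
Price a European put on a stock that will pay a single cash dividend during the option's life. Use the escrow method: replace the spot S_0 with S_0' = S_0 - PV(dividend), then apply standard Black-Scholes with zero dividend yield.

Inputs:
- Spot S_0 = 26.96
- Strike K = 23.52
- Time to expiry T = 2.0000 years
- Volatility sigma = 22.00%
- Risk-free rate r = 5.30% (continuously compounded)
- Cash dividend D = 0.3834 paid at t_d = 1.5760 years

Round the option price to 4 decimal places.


Answer: Price = 0.9831

Derivation:
PV(D) = D * exp(-r * t_d) = 0.3834 * 0.91986533 = 0.35267637
S_0' = S_0 - PV(D) = 26.9600 - 0.35267637 = 26.60732363
d1 = (ln(S_0'/K) + (r + sigma^2/2)*T) / (sigma*sqrt(T)) = 0.89267532
d2 = d1 - sigma*sqrt(T) = 0.58154834
exp(-rT) = 0.89942465
N(-d1) = 0.18601554; N(-d2) = 0.28043548
P = K * exp(-rT) * N(-d2) - S_0' * N(-d1) = 23.5200 * 0.89942465 * 0.28043548 - 26.60732363 * 0.18601554 = 0.9831


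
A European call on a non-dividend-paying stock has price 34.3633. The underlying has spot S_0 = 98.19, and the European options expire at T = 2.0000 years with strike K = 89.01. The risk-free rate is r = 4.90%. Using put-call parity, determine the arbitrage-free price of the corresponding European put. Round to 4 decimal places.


Answer: Put price = 16.8741

Derivation:
Put-call parity: C - P = S_0 * exp(-qT) - K * exp(-rT).
S_0 * exp(-qT) = 98.1900 * 1.00000000 = 98.19000000
K * exp(-rT) = 89.0100 * 0.90664890 = 80.70081892
P = C - S*exp(-qT) + K*exp(-rT)
P = 34.3633 - 98.19000000 + 80.70081892 = 16.8741


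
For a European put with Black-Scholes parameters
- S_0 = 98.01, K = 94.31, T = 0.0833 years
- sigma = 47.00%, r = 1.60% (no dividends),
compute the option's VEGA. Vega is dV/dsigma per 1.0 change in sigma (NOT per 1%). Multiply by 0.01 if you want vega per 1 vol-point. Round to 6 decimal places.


Answer: Vega = 10.571852

Derivation:
d1 = 0.3613380572; d2 = 0.2256878821
phi(d1) = 0.3737302012; exp(-qT) = 1.0000000000; exp(-rT) = 0.9986680878
Vega = S * exp(-qT) * phi(d1) * sqrt(T) = 98.0100 * 1.0000000000 * 0.3737302012 * 0.2886173938 = 10.571852


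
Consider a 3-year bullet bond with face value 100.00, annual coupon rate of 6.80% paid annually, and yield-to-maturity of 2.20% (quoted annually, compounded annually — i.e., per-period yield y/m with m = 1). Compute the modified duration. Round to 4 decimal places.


Coupon per period c = face * coupon_rate / m = 6.800000
Periods per year m = 1; per-period yield y/m = 0.022000
Number of cashflows N = 3
Cashflows (t years, CF_t, discount factor 1/(1+y/m)^(m*t), PV):
  t = 1.0000: CF_t = 6.800000, DF = 0.978474, PV = 6.653620
  t = 2.0000: CF_t = 6.800000, DF = 0.957411, PV = 6.510392
  t = 3.0000: CF_t = 106.800000, DF = 0.936801, PV = 100.050339
Price P = sum_t PV_t = 113.214351
First compute Macaulay numerator sum_t t * PV_t:
  t * PV_t at t = 1.0000: 6.653620
  t * PV_t at t = 2.0000: 13.020783
  t * PV_t at t = 3.0000: 300.151018
Macaulay duration D = 319.825421 / 113.214351 = 2.824955
Modified duration = D / (1 + y/m) = 2.824955 / (1 + 0.022000) = 2.764144

Answer: Modified duration = 2.7641


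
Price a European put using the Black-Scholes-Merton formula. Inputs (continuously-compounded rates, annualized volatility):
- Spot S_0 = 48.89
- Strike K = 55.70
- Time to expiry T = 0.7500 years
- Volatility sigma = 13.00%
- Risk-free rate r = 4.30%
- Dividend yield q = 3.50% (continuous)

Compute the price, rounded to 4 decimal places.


Answer: Price = 6.6962

Derivation:
d1 = (ln(S/K) + (r - q + 0.5*sigma^2) * T) / (sigma * sqrt(T)) = -1.04873252
d2 = d1 - sigma * sqrt(T) = -1.16131582
exp(-rT) = 0.96826449; exp(-qT) = 0.97409154
P = K * exp(-rT) * N(-d2) - S_0 * exp(-qT) * N(-d1)
N(-d1) = 0.85284938; N(-d2) = 0.87724326
P = 55.7000 * 0.96826449 * 0.87724326 - 48.8900 * 0.97409154 * 0.85284938 = 6.6962


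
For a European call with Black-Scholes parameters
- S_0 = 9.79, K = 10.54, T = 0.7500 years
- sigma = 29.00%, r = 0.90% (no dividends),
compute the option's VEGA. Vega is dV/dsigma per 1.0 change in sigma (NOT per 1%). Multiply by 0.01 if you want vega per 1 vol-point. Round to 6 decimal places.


d1 = -0.1414650967; d2 = -0.3926124638
phi(d1) = 0.3949702948; exp(-qT) = 1.0000000000; exp(-rT) = 0.9932727301
Vega = S * exp(-qT) * phi(d1) * sqrt(T) = 9.7900 * 1.0000000000 * 0.3949702948 * 0.8660254038 = 3.348712

Answer: Vega = 3.348712


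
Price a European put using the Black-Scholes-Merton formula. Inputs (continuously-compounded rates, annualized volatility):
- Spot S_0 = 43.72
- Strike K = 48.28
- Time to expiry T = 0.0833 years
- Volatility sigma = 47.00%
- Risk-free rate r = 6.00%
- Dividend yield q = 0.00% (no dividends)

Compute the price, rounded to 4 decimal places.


d1 = (ln(S/K) + (r - q + 0.5*sigma^2) * T) / (sigma * sqrt(T)) = -0.62670946
d2 = d1 - sigma * sqrt(T) = -0.76235963
exp(-rT) = 0.99501447; exp(-qT) = 1.00000000
P = K * exp(-rT) * N(-d2) - S_0 * exp(-qT) * N(-d1)
N(-d1) = 0.73457515; N(-d2) = 0.77707730
P = 48.2800 * 0.99501447 * 0.77707730 - 43.7200 * 1.00000000 * 0.73457515 = 5.2146

Answer: Price = 5.2146


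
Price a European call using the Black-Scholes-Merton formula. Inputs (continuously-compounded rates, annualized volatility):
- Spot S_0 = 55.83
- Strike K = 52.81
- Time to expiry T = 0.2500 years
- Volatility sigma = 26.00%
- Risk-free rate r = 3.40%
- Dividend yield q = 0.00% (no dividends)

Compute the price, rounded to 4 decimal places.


Answer: Price = 4.8707

Derivation:
d1 = (ln(S/K) + (r - q + 0.5*sigma^2) * T) / (sigma * sqrt(T)) = 0.55815994
d2 = d1 - sigma * sqrt(T) = 0.42815994
exp(-rT) = 0.99153602; exp(-qT) = 1.00000000
C = S_0 * exp(-qT) * N(d1) - K * exp(-rT) * N(d2)
N(d1) = 0.71163241; N(d2) = 0.66573266
C = 55.8300 * 1.00000000 * 0.71163241 - 52.8100 * 0.99153602 * 0.66573266 = 4.8707


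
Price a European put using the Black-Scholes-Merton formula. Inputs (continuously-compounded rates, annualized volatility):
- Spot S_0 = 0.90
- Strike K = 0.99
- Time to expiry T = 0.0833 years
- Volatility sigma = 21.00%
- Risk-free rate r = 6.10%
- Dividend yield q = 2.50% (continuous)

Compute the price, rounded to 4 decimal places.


Answer: Price = 0.0884

Derivation:
d1 = (ln(S/K) + (r - q + 0.5*sigma^2) * T) / (sigma * sqrt(T)) = -1.49274267
d2 = d1 - sigma * sqrt(T) = -1.55335232
exp(-rT) = 0.99493159; exp(-qT) = 0.99791967
P = K * exp(-rT) * N(-d2) - S_0 * exp(-qT) * N(-d1)
N(-d1) = 0.93224772; N(-d2) = 0.93983051
P = 0.9900 * 0.99493159 * 0.93983051 - 0.9000 * 0.99791967 * 0.93224772 = 0.0884


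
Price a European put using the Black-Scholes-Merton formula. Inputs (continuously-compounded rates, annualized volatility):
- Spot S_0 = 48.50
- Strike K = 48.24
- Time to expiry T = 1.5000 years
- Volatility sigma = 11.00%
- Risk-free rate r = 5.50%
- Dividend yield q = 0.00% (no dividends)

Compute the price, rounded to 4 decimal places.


Answer: Price = 0.9667

Derivation:
d1 = (ln(S/K) + (r - q + 0.5*sigma^2) * T) / (sigma * sqrt(T)) = 0.71963222
d2 = d1 - sigma * sqrt(T) = 0.58491028
exp(-rT) = 0.92081144; exp(-qT) = 1.00000000
P = K * exp(-rT) * N(-d2) - S_0 * exp(-qT) * N(-d1)
N(-d1) = 0.23587573; N(-d2) = 0.27930402
P = 48.2400 * 0.92081144 * 0.27930402 - 48.5000 * 1.00000000 * 0.23587573 = 0.9667


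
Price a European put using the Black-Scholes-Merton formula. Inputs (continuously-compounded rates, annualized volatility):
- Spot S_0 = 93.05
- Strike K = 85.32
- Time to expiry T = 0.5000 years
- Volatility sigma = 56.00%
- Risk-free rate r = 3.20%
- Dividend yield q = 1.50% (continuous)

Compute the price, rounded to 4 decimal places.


d1 = (ln(S/K) + (r - q + 0.5*sigma^2) * T) / (sigma * sqrt(T)) = 0.43847714
d2 = d1 - sigma * sqrt(T) = 0.04249734
exp(-rT) = 0.98412732; exp(-qT) = 0.99252805
P = K * exp(-rT) * N(-d2) - S_0 * exp(-qT) * N(-d1)
N(-d1) = 0.33052022; N(-d2) = 0.48305111
P = 85.3200 * 0.98412732 * 0.48305111 - 93.0500 * 0.99252805 * 0.33052022 = 10.0346

Answer: Price = 10.0346


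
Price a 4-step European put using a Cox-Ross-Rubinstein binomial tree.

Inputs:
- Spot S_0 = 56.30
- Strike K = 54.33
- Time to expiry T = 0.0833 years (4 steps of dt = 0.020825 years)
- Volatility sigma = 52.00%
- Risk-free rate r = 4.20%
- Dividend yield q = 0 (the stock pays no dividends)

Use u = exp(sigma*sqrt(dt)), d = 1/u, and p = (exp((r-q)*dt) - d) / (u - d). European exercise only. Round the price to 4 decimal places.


Answer: Price = V(0,0) = 2.4106

Derivation:
dt = T/N = 0.020825
u = exp(sigma*sqrt(dt)) = 1.077928; d = 1/u = 0.927706
p = (exp((r-q)*dt) - d) / (u - d) = 0.487074
Discount per step: exp(-r*dt) = 0.999126
Stock lattice S(k, i) with i counting down-moves:
  k=0: S(0,0) = 56.3000
  k=1: S(1,0) = 60.6873; S(1,1) = 52.2298
  k=2: S(2,0) = 65.4166; S(2,1) = 56.3000; S(2,2) = 48.4539
  k=3: S(3,0) = 70.5143; S(3,1) = 60.6873; S(3,2) = 52.2298; S(3,3) = 44.9510
  k=4: S(4,0) = 76.0094; S(4,1) = 65.4166; S(4,2) = 56.3000; S(4,3) = 48.4539; S(4,4) = 41.7013
Terminal payoffs V(N, i) = max(K - S_T, 0):
  V(4,0) = 0.000000; V(4,1) = 0.000000; V(4,2) = 0.000000; V(4,3) = 5.876068; V(4,4) = 12.628694
Backward induction: V(k, i) = exp(-r*dt) * [p * V(k+1, i) + (1-p) * V(k+1, i+1)].
  V(3,0) = exp(-r*dt) * [p*0.000000 + (1-p)*0.000000] = 0.000000
  V(3,1) = exp(-r*dt) * [p*0.000000 + (1-p)*0.000000] = 0.000000
  V(3,2) = exp(-r*dt) * [p*0.000000 + (1-p)*5.876068] = 3.011355
  V(3,3) = exp(-r*dt) * [p*5.876068 + (1-p)*12.628694] = 9.331503
  V(2,0) = exp(-r*dt) * [p*0.000000 + (1-p)*0.000000] = 0.000000
  V(2,1) = exp(-r*dt) * [p*0.000000 + (1-p)*3.011355] = 1.543253
  V(2,2) = exp(-r*dt) * [p*3.011355 + (1-p)*9.331503] = 6.247659
  V(1,0) = exp(-r*dt) * [p*0.000000 + (1-p)*1.543253] = 0.790883
  V(1,1) = exp(-r*dt) * [p*1.543253 + (1-p)*6.247659] = 3.952808
  V(0,0) = exp(-r*dt) * [p*0.790883 + (1-p)*3.952808] = 2.410609


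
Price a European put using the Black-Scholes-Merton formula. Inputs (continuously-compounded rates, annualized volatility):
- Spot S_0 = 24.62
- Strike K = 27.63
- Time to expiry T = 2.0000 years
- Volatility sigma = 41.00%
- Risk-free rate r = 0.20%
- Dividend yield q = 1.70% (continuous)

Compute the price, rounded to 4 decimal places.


Answer: Price = 7.8920

Derivation:
d1 = (ln(S/K) + (r - q + 0.5*sigma^2) * T) / (sigma * sqrt(T)) = 0.03924784
d2 = d1 - sigma * sqrt(T) = -0.54057972
exp(-rT) = 0.99600799; exp(-qT) = 0.96657150
P = K * exp(-rT) * N(-d2) - S_0 * exp(-qT) * N(-d1)
N(-d1) = 0.48434639; N(-d2) = 0.70560135
P = 27.6300 * 0.99600799 * 0.70560135 - 24.6200 * 0.96657150 * 0.48434639 = 7.8920


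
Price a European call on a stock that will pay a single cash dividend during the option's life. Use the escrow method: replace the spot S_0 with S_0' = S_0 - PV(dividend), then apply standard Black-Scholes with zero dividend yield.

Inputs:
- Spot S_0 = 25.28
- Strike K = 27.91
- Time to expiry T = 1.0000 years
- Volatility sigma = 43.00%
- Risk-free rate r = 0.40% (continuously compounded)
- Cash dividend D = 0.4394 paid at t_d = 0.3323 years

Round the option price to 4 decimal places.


Answer: Price = 3.1517

Derivation:
PV(D) = D * exp(-r * t_d) = 0.4394 * 0.99867168 = 0.43881634
S_0' = S_0 - PV(D) = 25.2800 - 0.43881634 = 24.84118366
d1 = (ln(S_0'/K) + (r + sigma^2/2)*T) / (sigma*sqrt(T)) = -0.04658637
d2 = d1 - sigma*sqrt(T) = -0.47658637
exp(-rT) = 0.99600799
N(d1) = 0.48142145; N(d2) = 0.31682834
C = S_0' * N(d1) - K * exp(-rT) * N(d2) = 24.84118366 * 0.48142145 - 27.9100 * 0.99600799 * 0.31682834 = 3.1517


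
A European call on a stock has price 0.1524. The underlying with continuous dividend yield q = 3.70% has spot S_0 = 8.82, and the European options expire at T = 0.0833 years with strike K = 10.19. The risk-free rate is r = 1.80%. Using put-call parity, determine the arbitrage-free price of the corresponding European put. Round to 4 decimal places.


Put-call parity: C - P = S_0 * exp(-qT) - K * exp(-rT).
S_0 * exp(-qT) = 8.8200 * 0.99692264 = 8.79285773
K * exp(-rT) = 10.1900 * 0.99850172 = 10.17473256
P = C - S*exp(-qT) + K*exp(-rT)
P = 0.1524 - 8.79285773 + 10.17473256 = 1.5343

Answer: Put price = 1.5343


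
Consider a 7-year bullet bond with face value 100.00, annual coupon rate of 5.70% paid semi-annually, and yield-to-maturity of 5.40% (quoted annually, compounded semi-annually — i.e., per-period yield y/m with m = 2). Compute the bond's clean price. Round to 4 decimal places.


Answer: Price = 101.7296

Derivation:
Coupon per period c = face * coupon_rate / m = 2.850000
Periods per year m = 2; per-period yield y/m = 0.027000
Number of cashflows N = 14
Cashflows (t years, CF_t, discount factor 1/(1+y/m)^(m*t), PV):
  t = 0.5000: CF_t = 2.850000, DF = 0.973710, PV = 2.775073
  t = 1.0000: CF_t = 2.850000, DF = 0.948111, PV = 2.702116
  t = 1.5000: CF_t = 2.850000, DF = 0.923185, PV = 2.631077
  t = 2.0000: CF_t = 2.850000, DF = 0.898914, PV = 2.561905
  t = 2.5000: CF_t = 2.850000, DF = 0.875282, PV = 2.494552
  t = 3.0000: CF_t = 2.850000, DF = 0.852270, PV = 2.428970
  t = 3.5000: CF_t = 2.850000, DF = 0.829864, PV = 2.365112
  t = 4.0000: CF_t = 2.850000, DF = 0.808047, PV = 2.302933
  t = 4.5000: CF_t = 2.850000, DF = 0.786803, PV = 2.242389
  t = 5.0000: CF_t = 2.850000, DF = 0.766118, PV = 2.183436
  t = 5.5000: CF_t = 2.850000, DF = 0.745976, PV = 2.126033
  t = 6.0000: CF_t = 2.850000, DF = 0.726365, PV = 2.070139
  t = 6.5000: CF_t = 2.850000, DF = 0.707268, PV = 2.015715
  t = 7.0000: CF_t = 102.850000, DF = 0.688674, PV = 70.830138
Price P = sum_t PV_t = 101.729588


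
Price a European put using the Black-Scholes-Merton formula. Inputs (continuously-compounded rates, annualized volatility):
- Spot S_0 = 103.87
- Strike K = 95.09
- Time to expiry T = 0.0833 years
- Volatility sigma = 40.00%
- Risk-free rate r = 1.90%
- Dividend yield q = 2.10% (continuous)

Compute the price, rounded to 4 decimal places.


d1 = (ln(S/K) + (r - q + 0.5*sigma^2) * T) / (sigma * sqrt(T)) = 0.82127505
d2 = d1 - sigma * sqrt(T) = 0.70582809
exp(-rT) = 0.99841855; exp(-qT) = 0.99825223
P = K * exp(-rT) * N(-d2) - S_0 * exp(-qT) * N(-d1)
N(-d1) = 0.20574481; N(-d2) = 0.24014753
P = 95.0900 * 0.99841855 * 0.24014753 - 103.8700 * 0.99825223 * 0.20574481 = 1.4662

Answer: Price = 1.4662


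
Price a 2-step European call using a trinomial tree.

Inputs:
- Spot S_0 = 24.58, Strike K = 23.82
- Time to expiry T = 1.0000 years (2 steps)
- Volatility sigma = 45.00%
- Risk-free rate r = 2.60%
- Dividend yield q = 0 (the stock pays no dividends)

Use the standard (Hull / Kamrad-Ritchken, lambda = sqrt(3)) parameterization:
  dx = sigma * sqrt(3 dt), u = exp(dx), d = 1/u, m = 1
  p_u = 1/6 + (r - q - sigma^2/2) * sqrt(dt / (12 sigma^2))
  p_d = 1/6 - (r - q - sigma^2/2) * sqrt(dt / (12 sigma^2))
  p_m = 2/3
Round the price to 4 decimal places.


dt = T/N = 0.500000; dx = sigma*sqrt(3*dt) = 0.551135
u = exp(dx) = 1.735222; d = 1/u = 0.576295
p_u = 0.132533, p_m = 0.666667, p_d = 0.200801
Discount per step: exp(-r*dt) = 0.987084
Stock lattice S(k, j) with j the centered position index:
  k=0: S(0,+0) = 24.5800
  k=1: S(1,-1) = 14.1653; S(1,+0) = 24.5800; S(1,+1) = 42.6517
  k=2: S(2,-2) = 8.1634; S(2,-1) = 14.1653; S(2,+0) = 24.5800; S(2,+1) = 42.6517; S(2,+2) = 74.0102
Terminal payoffs V(N, j) = max(S_T - K, 0):
  V(2,-2) = 0.000000; V(2,-1) = 0.000000; V(2,+0) = 0.760000; V(2,+1) = 18.831750; V(2,+2) = 50.190242
Backward induction: V(k, j) = exp(-r*dt) * [p_u * V(k+1, j+1) + p_m * V(k+1, j) + p_d * V(k+1, j-1)]
  V(1,-1) = exp(-r*dt) * [p_u*0.760000 + p_m*0.000000 + p_d*0.000000] = 0.099424
  V(1,+0) = exp(-r*dt) * [p_u*18.831750 + p_m*0.760000 + p_d*0.000000] = 2.963707
  V(1,+1) = exp(-r*dt) * [p_u*50.190242 + p_m*18.831750 + p_d*0.760000] = 19.108913
  V(0,+0) = exp(-r*dt) * [p_u*19.108913 + p_m*2.963707 + p_d*0.099424] = 4.469835

Answer: Price = V(0,0) = 4.4698


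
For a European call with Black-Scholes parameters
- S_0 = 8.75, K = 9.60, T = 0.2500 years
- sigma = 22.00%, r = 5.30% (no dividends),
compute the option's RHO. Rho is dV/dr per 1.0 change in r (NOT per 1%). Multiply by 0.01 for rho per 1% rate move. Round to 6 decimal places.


Answer: Rho = 0.517435

Derivation:
d1 = -0.6673581646; d2 = -0.7773581646
phi(d1) = 0.3193006980; exp(-qT) = 1.0000000000; exp(-rT) = 0.9868373948
N(d2) = 0.2184737438
Rho = K*T*exp(-rT)*N(d2) = 9.6000 * 0.2500 * 0.9868373948 * 0.2184737438 = 0.517435


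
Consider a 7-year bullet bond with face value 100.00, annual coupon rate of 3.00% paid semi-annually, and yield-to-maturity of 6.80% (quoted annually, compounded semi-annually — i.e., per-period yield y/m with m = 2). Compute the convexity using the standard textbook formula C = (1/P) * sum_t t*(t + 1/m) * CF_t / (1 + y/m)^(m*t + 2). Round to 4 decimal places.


Answer: Convexity = 42.3510

Derivation:
Coupon per period c = face * coupon_rate / m = 1.500000
Periods per year m = 2; per-period yield y/m = 0.034000
Number of cashflows N = 14
Cashflows (t years, CF_t, discount factor 1/(1+y/m)^(m*t), PV):
  t = 0.5000: CF_t = 1.500000, DF = 0.967118, PV = 1.450677
  t = 1.0000: CF_t = 1.500000, DF = 0.935317, PV = 1.402976
  t = 1.5000: CF_t = 1.500000, DF = 0.904562, PV = 1.356843
  t = 2.0000: CF_t = 1.500000, DF = 0.874818, PV = 1.312227
  t = 2.5000: CF_t = 1.500000, DF = 0.846052, PV = 1.269079
  t = 3.0000: CF_t = 1.500000, DF = 0.818233, PV = 1.227349
  t = 3.5000: CF_t = 1.500000, DF = 0.791327, PV = 1.186991
  t = 4.0000: CF_t = 1.500000, DF = 0.765307, PV = 1.147961
  t = 4.5000: CF_t = 1.500000, DF = 0.740142, PV = 1.110213
  t = 5.0000: CF_t = 1.500000, DF = 0.715805, PV = 1.073707
  t = 5.5000: CF_t = 1.500000, DF = 0.692268, PV = 1.038402
  t = 6.0000: CF_t = 1.500000, DF = 0.669505, PV = 1.004257
  t = 6.5000: CF_t = 1.500000, DF = 0.647490, PV = 0.971235
  t = 7.0000: CF_t = 101.500000, DF = 0.626199, PV = 63.559211
Price P = sum_t PV_t = 79.111128
Convexity numerator sum_t t*(t + 1/m) * CF_t / (1+y/m)^(m*t + 2):
  t = 0.5000: term = 0.678422
  t = 1.0000: term = 1.968341
  t = 1.5000: term = 3.807236
  t = 2.0000: term = 6.136744
  t = 2.5000: term = 8.902434
  t = 3.0000: term = 12.053585
  t = 3.5000: term = 15.542986
  t = 4.0000: term = 19.326730
  t = 4.5000: term = 23.364035
  t = 5.0000: term = 27.617063
  t = 5.5000: term = 32.050750
  t = 6.0000: term = 36.632649
  t = 6.5000: term = 41.332776
  t = 7.0000: term = 3121.021249
Convexity = (1/P) * sum = 3350.435000 / 79.111128 = 42.350995


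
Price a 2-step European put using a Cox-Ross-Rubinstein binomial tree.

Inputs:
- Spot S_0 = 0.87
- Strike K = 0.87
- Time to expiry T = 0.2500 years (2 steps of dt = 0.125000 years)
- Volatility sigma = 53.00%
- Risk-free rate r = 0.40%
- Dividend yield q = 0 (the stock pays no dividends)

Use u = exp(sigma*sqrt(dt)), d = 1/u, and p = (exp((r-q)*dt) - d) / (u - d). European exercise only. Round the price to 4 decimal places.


Answer: Price = V(0,0) = 0.0808

Derivation:
dt = T/N = 0.125000
u = exp(sigma*sqrt(dt)) = 1.206089; d = 1/u = 0.829126
p = (exp((r-q)*dt) - d) / (u - d) = 0.454617
Discount per step: exp(-r*dt) = 0.999500
Stock lattice S(k, i) with i counting down-moves:
  k=0: S(0,0) = 0.8700
  k=1: S(1,0) = 1.0493; S(1,1) = 0.7213
  k=2: S(2,0) = 1.2655; S(2,1) = 0.8700; S(2,2) = 0.5981
Terminal payoffs V(N, i) = max(K - S_T, 0):
  V(2,0) = 0.000000; V(2,1) = 0.000000; V(2,2) = 0.271919
Backward induction: V(k, i) = exp(-r*dt) * [p * V(k+1, i) + (1-p) * V(k+1, i+1)].
  V(1,0) = exp(-r*dt) * [p*0.000000 + (1-p)*0.000000] = 0.000000
  V(1,1) = exp(-r*dt) * [p*0.000000 + (1-p)*0.271919] = 0.148226
  V(0,0) = exp(-r*dt) * [p*0.000000 + (1-p)*0.148226] = 0.080799


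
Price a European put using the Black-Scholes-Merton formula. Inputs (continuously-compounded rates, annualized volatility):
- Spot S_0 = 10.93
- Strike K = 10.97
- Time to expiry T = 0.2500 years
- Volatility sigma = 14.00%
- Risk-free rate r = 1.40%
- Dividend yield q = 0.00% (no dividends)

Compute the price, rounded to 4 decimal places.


d1 = (ln(S/K) + (r - q + 0.5*sigma^2) * T) / (sigma * sqrt(T)) = 0.03281468
d2 = d1 - sigma * sqrt(T) = -0.03718532
exp(-rT) = 0.99650612; exp(-qT) = 1.00000000
P = K * exp(-rT) * N(-d2) - S_0 * exp(-qT) * N(-d1)
N(-d1) = 0.48691118; N(-d2) = 0.51483138
P = 10.9700 * 0.99650612 * 0.51483138 - 10.9300 * 1.00000000 * 0.48691118 = 0.3060

Answer: Price = 0.3060


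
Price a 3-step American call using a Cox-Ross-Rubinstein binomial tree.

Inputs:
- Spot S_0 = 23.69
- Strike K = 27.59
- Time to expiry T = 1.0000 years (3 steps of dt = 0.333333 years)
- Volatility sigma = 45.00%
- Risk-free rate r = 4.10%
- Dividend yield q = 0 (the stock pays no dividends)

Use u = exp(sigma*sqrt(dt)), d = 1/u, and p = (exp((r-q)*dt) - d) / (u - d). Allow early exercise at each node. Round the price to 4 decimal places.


dt = T/N = 0.333333
u = exp(sigma*sqrt(dt)) = 1.296681; d = 1/u = 0.771200
p = (exp((r-q)*dt) - d) / (u - d) = 0.461597
Discount per step: exp(-r*dt) = 0.986426
Stock lattice S(k, i) with i counting down-moves:
  k=0: S(0,0) = 23.6900
  k=1: S(1,0) = 30.7184; S(1,1) = 18.2697
  k=2: S(2,0) = 39.8319; S(2,1) = 23.6900; S(2,2) = 14.0896
  k=3: S(3,0) = 51.6493; S(3,1) = 30.7184; S(3,2) = 18.2697; S(3,3) = 10.8659
Terminal payoffs V(N, i) = max(S_T - K, 0):
  V(3,0) = 24.059261; V(3,1) = 3.128364; V(3,2) = 0.000000; V(3,3) = 0.000000
Backward induction: V(k, i) = exp(-r*dt) * [p * V(k+1, i) + (1-p) * V(k+1, i+1)]; then take max(V_cont, immediate exercise) for American.
  V(2,0) = exp(-r*dt) * [p*24.059261 + (1-p)*3.128364] = 12.616405; exercise = 12.241906; V(2,0) = max -> 12.616405
  V(2,1) = exp(-r*dt) * [p*3.128364 + (1-p)*0.000000] = 1.424444; exercise = 0.000000; V(2,1) = max -> 1.424444
  V(2,2) = exp(-r*dt) * [p*0.000000 + (1-p)*0.000000] = 0.000000; exercise = 0.000000; V(2,2) = max -> 0.000000
  V(1,0) = exp(-r*dt) * [p*12.616405 + (1-p)*1.424444] = 6.501165; exercise = 3.128364; V(1,0) = max -> 6.501165
  V(1,1) = exp(-r*dt) * [p*1.424444 + (1-p)*0.000000] = 0.648595; exercise = 0.000000; V(1,1) = max -> 0.648595
  V(0,0) = exp(-r*dt) * [p*6.501165 + (1-p)*0.648595] = 3.304653; exercise = 0.000000; V(0,0) = max -> 3.304653

Answer: Price = V(0,0) = 3.3047


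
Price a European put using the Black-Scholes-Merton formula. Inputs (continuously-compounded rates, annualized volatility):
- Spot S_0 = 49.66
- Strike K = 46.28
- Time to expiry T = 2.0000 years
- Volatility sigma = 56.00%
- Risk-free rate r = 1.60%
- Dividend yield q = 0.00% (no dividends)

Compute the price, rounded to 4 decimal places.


d1 = (ln(S/K) + (r - q + 0.5*sigma^2) * T) / (sigma * sqrt(T)) = 0.52539281
d2 = d1 - sigma * sqrt(T) = -0.26656678
exp(-rT) = 0.96850658; exp(-qT) = 1.00000000
P = K * exp(-rT) * N(-d2) - S_0 * exp(-qT) * N(-d1)
N(-d1) = 0.29965508; N(-d2) = 0.60509863
P = 46.2800 * 0.96850658 * 0.60509863 - 49.6600 * 1.00000000 * 0.29965508 = 12.2412

Answer: Price = 12.2412


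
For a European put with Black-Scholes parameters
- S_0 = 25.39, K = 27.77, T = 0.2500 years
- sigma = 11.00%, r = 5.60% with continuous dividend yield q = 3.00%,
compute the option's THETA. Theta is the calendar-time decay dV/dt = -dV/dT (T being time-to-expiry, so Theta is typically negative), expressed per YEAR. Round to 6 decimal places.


d1 = -1.4834255564; d2 = -1.5384255564
phi(d1) = 0.1327597435; exp(-qT) = 0.9925280548; exp(-rT) = 0.9860975443
Theta = -S*exp(-qT)*phi(d1)*sigma/(2*sqrt(T)) + r*K*exp(-rT)*N(-d2) - q*S*exp(-qT)*N(-d1)
N(-d1) = 0.9310193092; N(-d2) = 0.9380277012; sqrt(T) = 0.5000000000
Term 1 = -25.3900 * 0.9925280548 * 0.1327597435 * 0.1100 / (2 * 0.5000000000) = -0.3680142048
Term 2 = 0.0560 * 27.7700 * 0.9860975443 * 0.9380277012 = 1.4384654921
Term 3 = -0.0300 * 25.3900 * 0.9925280548 * 0.9310193092 = -0.7038586225
Theta = -0.3680142048 + (1.4384654921) + (-0.7038586225) = 0.366593

Answer: Theta = 0.366593


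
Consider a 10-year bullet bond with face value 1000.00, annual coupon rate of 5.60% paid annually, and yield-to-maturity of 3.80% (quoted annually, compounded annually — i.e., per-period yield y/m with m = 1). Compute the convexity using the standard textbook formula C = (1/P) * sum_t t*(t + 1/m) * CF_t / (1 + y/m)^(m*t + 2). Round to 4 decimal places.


Answer: Convexity = 76.2493

Derivation:
Coupon per period c = face * coupon_rate / m = 56.000000
Periods per year m = 1; per-period yield y/m = 0.038000
Number of cashflows N = 10
Cashflows (t years, CF_t, discount factor 1/(1+y/m)^(m*t), PV):
  t = 1.0000: CF_t = 56.000000, DF = 0.963391, PV = 53.949904
  t = 2.0000: CF_t = 56.000000, DF = 0.928122, PV = 51.974859
  t = 3.0000: CF_t = 56.000000, DF = 0.894145, PV = 50.072119
  t = 4.0000: CF_t = 56.000000, DF = 0.861411, PV = 48.239035
  t = 5.0000: CF_t = 56.000000, DF = 0.829876, PV = 46.473059
  t = 6.0000: CF_t = 56.000000, DF = 0.799495, PV = 44.771733
  t = 7.0000: CF_t = 56.000000, DF = 0.770227, PV = 43.132691
  t = 8.0000: CF_t = 56.000000, DF = 0.742030, PV = 41.553652
  t = 9.0000: CF_t = 56.000000, DF = 0.714865, PV = 40.032420
  t = 10.0000: CF_t = 1056.000000, DF = 0.688694, PV = 727.261141
Price P = sum_t PV_t = 1147.460613
Convexity numerator sum_t t*(t + 1/m) * CF_t / (1+y/m)^(m*t + 2):
  t = 1.0000: term = 100.144237
  t = 2.0000: term = 289.434211
  t = 3.0000: term = 557.676707
  t = 4.0000: term = 895.434662
  t = 5.0000: term = 1293.980725
  t = 6.0000: term = 1745.253386
  t = 7.0000: term = 2241.815525
  t = 8.0000: term = 2776.815266
  t = 9.0000: term = 3343.949020
  t = 10.0000: term = 74248.615731
Convexity = (1/P) * sum = 87493.119470 / 1147.460613 = 76.249344


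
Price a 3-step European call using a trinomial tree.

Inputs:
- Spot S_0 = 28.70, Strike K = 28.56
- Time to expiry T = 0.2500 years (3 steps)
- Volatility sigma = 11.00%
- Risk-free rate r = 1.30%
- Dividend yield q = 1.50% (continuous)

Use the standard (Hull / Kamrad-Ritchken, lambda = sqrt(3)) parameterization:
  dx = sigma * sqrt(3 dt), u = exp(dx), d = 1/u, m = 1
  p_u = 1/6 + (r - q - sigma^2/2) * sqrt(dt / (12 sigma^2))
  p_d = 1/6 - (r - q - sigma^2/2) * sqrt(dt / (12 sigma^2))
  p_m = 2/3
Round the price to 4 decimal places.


Answer: Price = V(0,0) = 0.6570

Derivation:
dt = T/N = 0.083333; dx = sigma*sqrt(3*dt) = 0.055000
u = exp(dx) = 1.056541; d = 1/u = 0.946485
p_u = 0.160568, p_m = 0.666667, p_d = 0.172765
Discount per step: exp(-r*dt) = 0.998917
Stock lattice S(k, j) with j the centered position index:
  k=0: S(0,+0) = 28.7000
  k=1: S(1,-1) = 27.1641; S(1,+0) = 28.7000; S(1,+1) = 30.3227
  k=2: S(2,-2) = 25.7104; S(2,-1) = 27.1641; S(2,+0) = 28.7000; S(2,+1) = 30.3227; S(2,+2) = 32.0372
  k=3: S(3,-3) = 24.3345; S(3,-2) = 25.7104; S(3,-1) = 27.1641; S(3,+0) = 28.7000; S(3,+1) = 30.3227; S(3,+2) = 32.0372; S(3,+3) = 33.8486
Terminal payoffs V(N, j) = max(S_T - K, 0):
  V(3,-3) = 0.000000; V(3,-2) = 0.000000; V(3,-1) = 0.000000; V(3,+0) = 0.140000; V(3,+1) = 1.762716; V(3,+2) = 3.477181; V(3,+3) = 5.288583
Backward induction: V(k, j) = exp(-r*dt) * [p_u * V(k+1, j+1) + p_m * V(k+1, j) + p_d * V(k+1, j-1)]
  V(2,-2) = exp(-r*dt) * [p_u*0.000000 + p_m*0.000000 + p_d*0.000000] = 0.000000
  V(2,-1) = exp(-r*dt) * [p_u*0.140000 + p_m*0.000000 + p_d*0.000000] = 0.022455
  V(2,+0) = exp(-r*dt) * [p_u*1.762716 + p_m*0.140000 + p_d*0.000000] = 0.375962
  V(2,+1) = exp(-r*dt) * [p_u*3.477181 + p_m*1.762716 + p_d*0.140000] = 1.755752
  V(2,+2) = exp(-r*dt) * [p_u*5.288583 + p_m*3.477181 + p_d*1.762716] = 3.468075
  V(1,-1) = exp(-r*dt) * [p_u*0.375962 + p_m*0.022455 + p_d*0.000000] = 0.075256
  V(1,+0) = exp(-r*dt) * [p_u*1.755752 + p_m*0.375962 + p_d*0.022455] = 0.535858
  V(1,+1) = exp(-r*dt) * [p_u*3.468075 + p_m*1.755752 + p_d*0.375962] = 1.790377
  V(0,+0) = exp(-r*dt) * [p_u*1.790377 + p_m*0.535858 + p_d*0.075256] = 0.657006


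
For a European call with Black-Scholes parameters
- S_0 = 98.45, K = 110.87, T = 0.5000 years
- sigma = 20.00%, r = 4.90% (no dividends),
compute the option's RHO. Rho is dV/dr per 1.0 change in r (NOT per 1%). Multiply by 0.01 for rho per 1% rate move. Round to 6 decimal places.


Answer: Rho = 12.462290

Derivation:
d1 = -0.5961584653; d2 = -0.7375798216
phi(d1) = 0.3339910806; exp(-qT) = 1.0000000000; exp(-rT) = 0.9757976889
N(d2) = 0.2303849105
Rho = K*T*exp(-rT)*N(d2) = 110.8700 * 0.5000 * 0.9757976889 * 0.2303849105 = 12.462290


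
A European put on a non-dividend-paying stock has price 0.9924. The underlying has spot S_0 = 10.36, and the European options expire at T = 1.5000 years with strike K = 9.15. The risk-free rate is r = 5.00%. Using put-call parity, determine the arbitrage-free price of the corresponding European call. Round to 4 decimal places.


Put-call parity: C - P = S_0 * exp(-qT) - K * exp(-rT).
S_0 * exp(-qT) = 10.3600 * 1.00000000 = 10.36000000
K * exp(-rT) = 9.1500 * 0.92774349 = 8.48885290
C = P + S*exp(-qT) - K*exp(-rT)
C = 0.9924 + 10.36000000 - 8.48885290 = 2.8635

Answer: Call price = 2.8635


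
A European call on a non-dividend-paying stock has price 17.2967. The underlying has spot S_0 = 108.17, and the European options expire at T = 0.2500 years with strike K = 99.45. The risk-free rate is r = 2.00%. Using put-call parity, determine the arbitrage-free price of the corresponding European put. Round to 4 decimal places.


Put-call parity: C - P = S_0 * exp(-qT) - K * exp(-rT).
S_0 * exp(-qT) = 108.1700 * 1.00000000 = 108.17000000
K * exp(-rT) = 99.4500 * 0.99501248 = 98.95399106
P = C - S*exp(-qT) + K*exp(-rT)
P = 17.2967 - 108.17000000 + 98.95399106 = 8.0807

Answer: Put price = 8.0807


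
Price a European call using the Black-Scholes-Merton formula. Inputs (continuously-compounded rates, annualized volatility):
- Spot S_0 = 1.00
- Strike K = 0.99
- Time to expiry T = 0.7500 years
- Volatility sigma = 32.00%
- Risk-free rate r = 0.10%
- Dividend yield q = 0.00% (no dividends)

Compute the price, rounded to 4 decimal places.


Answer: Price = 0.1151

Derivation:
d1 = (ln(S/K) + (r - q + 0.5*sigma^2) * T) / (sigma * sqrt(T)) = 0.17753642
d2 = d1 - sigma * sqrt(T) = -0.09959171
exp(-rT) = 0.99925028; exp(-qT) = 1.00000000
C = S_0 * exp(-qT) * N(d1) - K * exp(-rT) * N(d2)
N(d1) = 0.57045647; N(d2) = 0.46033424
C = 1.0000 * 1.00000000 * 0.57045647 - 0.9900 * 0.99925028 * 0.46033424 = 0.1151


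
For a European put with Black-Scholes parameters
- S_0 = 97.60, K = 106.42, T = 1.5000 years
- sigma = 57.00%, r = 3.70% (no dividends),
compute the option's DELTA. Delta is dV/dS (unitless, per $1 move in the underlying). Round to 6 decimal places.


d1 = 0.3046233635; d2 = -0.3934812132
phi(d1) = 0.3808551233; exp(-qT) = 1.0000000000; exp(-rT) = 0.9460120237
N(-d1) = 0.3803265119
Delta = -exp(-qT) * N(-d1) = -1.0000000000 * 0.3803265119 = -0.380327

Answer: Delta = -0.380327


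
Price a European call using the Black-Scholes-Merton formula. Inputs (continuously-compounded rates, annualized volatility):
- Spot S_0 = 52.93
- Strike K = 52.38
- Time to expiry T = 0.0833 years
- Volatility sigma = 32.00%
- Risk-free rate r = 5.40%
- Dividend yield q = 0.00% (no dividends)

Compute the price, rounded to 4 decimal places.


Answer: Price = 2.3529

Derivation:
d1 = (ln(S/K) + (r - q + 0.5*sigma^2) * T) / (sigma * sqrt(T)) = 0.20798087
d2 = d1 - sigma * sqrt(T) = 0.11562330
exp(-rT) = 0.99551190; exp(-qT) = 1.00000000
C = S_0 * exp(-qT) * N(d1) - K * exp(-rT) * N(d2)
N(d1) = 0.58237805; N(d2) = 0.54602445
C = 52.9300 * 1.00000000 * 0.58237805 - 52.3800 * 0.99551190 * 0.54602445 = 2.3529


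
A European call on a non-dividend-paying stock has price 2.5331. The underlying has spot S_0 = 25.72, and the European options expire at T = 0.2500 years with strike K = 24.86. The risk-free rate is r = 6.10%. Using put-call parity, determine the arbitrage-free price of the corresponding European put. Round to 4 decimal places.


Put-call parity: C - P = S_0 * exp(-qT) - K * exp(-rT).
S_0 * exp(-qT) = 25.7200 * 1.00000000 = 25.72000000
K * exp(-rT) = 24.8600 * 0.98486569 = 24.48376111
P = C - S*exp(-qT) + K*exp(-rT)
P = 2.5331 - 25.72000000 + 24.48376111 = 1.2969

Answer: Put price = 1.2969


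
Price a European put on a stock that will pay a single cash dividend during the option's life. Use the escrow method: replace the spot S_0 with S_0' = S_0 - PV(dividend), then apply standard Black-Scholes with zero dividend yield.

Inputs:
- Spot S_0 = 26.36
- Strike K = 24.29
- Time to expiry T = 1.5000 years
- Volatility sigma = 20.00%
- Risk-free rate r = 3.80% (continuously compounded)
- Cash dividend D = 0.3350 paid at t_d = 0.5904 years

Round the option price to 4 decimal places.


PV(D) = D * exp(-r * t_d) = 0.3350 * 0.97781460 = 0.32756789
S_0' = S_0 - PV(D) = 26.3600 - 0.32756789 = 26.03243211
d1 = (ln(S_0'/K) + (r + sigma^2/2)*T) / (sigma*sqrt(T)) = 0.63800392
d2 = d1 - sigma*sqrt(T) = 0.39305495
exp(-rT) = 0.94459407
N(-d1) = 0.26173556; N(-d2) = 0.34713945
P = K * exp(-rT) * N(-d2) - S_0' * N(-d1) = 24.2900 * 0.94459407 * 0.34713945 - 26.03243211 * 0.26173556 = 1.1512

Answer: Price = 1.1512


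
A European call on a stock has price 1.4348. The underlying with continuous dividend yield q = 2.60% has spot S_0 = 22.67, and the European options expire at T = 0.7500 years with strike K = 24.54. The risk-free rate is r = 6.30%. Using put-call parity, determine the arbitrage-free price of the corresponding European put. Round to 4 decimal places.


Answer: Put price = 2.6100

Derivation:
Put-call parity: C - P = S_0 * exp(-qT) - K * exp(-rT).
S_0 * exp(-qT) = 22.6700 * 0.98068890 = 22.23221725
K * exp(-rT) = 24.5400 * 0.95384891 = 23.40745214
P = C - S*exp(-qT) + K*exp(-rT)
P = 1.4348 - 22.23221725 + 23.40745214 = 2.6100


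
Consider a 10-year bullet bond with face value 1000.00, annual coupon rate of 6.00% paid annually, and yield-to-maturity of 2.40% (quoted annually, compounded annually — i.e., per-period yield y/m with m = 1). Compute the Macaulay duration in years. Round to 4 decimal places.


Coupon per period c = face * coupon_rate / m = 60.000000
Periods per year m = 1; per-period yield y/m = 0.024000
Number of cashflows N = 10
Cashflows (t years, CF_t, discount factor 1/(1+y/m)^(m*t), PV):
  t = 1.0000: CF_t = 60.000000, DF = 0.976562, PV = 58.593750
  t = 2.0000: CF_t = 60.000000, DF = 0.953674, PV = 57.220459
  t = 3.0000: CF_t = 60.000000, DF = 0.931323, PV = 55.879354
  t = 4.0000: CF_t = 60.000000, DF = 0.909495, PV = 54.569682
  t = 5.0000: CF_t = 60.000000, DF = 0.888178, PV = 53.290705
  t = 6.0000: CF_t = 60.000000, DF = 0.867362, PV = 52.041704
  t = 7.0000: CF_t = 60.000000, DF = 0.847033, PV = 50.821977
  t = 8.0000: CF_t = 60.000000, DF = 0.827181, PV = 49.630837
  t = 9.0000: CF_t = 60.000000, DF = 0.807794, PV = 48.467614
  t = 10.0000: CF_t = 1060.000000, DF = 0.788861, PV = 836.192560
Price P = sum_t PV_t = 1316.708642
Macaulay numerator sum_t t * PV_t:
  t * PV_t at t = 1.0000: 58.593750
  t * PV_t at t = 2.0000: 114.440918
  t * PV_t at t = 3.0000: 167.638063
  t * PV_t at t = 4.0000: 218.278728
  t * PV_t at t = 5.0000: 266.453526
  t * PV_t at t = 6.0000: 312.250226
  t * PV_t at t = 7.0000: 355.753838
  t * PV_t at t = 8.0000: 397.046694
  t * PV_t at t = 9.0000: 436.208526
  t * PV_t at t = 10.0000: 8361.925595
Macaulay duration D = (sum_t t * PV_t) / P = 10688.589865 / 1316.708642 = 8.117658

Answer: Macaulay duration = 8.1177 years


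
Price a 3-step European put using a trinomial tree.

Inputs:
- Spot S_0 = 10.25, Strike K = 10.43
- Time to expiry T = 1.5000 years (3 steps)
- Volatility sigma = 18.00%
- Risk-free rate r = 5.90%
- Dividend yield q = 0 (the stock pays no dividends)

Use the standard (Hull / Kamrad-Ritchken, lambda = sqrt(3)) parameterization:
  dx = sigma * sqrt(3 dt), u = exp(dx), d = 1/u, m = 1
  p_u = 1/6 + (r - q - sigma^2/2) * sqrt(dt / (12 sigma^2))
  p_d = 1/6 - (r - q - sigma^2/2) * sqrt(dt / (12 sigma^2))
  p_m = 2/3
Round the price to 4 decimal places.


dt = T/N = 0.500000; dx = sigma*sqrt(3*dt) = 0.220454
u = exp(dx) = 1.246643; d = 1/u = 0.802154
p_u = 0.215203, p_m = 0.666667, p_d = 0.118130
Discount per step: exp(-r*dt) = 0.970931
Stock lattice S(k, j) with j the centered position index:
  k=0: S(0,+0) = 10.2500
  k=1: S(1,-1) = 8.2221; S(1,+0) = 10.2500; S(1,+1) = 12.7781
  k=2: S(2,-2) = 6.5954; S(2,-1) = 8.2221; S(2,+0) = 10.2500; S(2,+1) = 12.7781; S(2,+2) = 15.9297
  k=3: S(3,-3) = 5.2905; S(3,-2) = 6.5954; S(3,-1) = 8.2221; S(3,+0) = 10.2500; S(3,+1) = 12.7781; S(3,+2) = 15.9297; S(3,+3) = 19.8587
Terminal payoffs V(N, j) = max(K - S_T, 0):
  V(3,-3) = 5.139486; V(3,-2) = 3.834619; V(3,-1) = 2.207917; V(3,+0) = 0.180000; V(3,+1) = 0.000000; V(3,+2) = 0.000000; V(3,+3) = 0.000000
Backward induction: V(k, j) = exp(-r*dt) * [p_u * V(k+1, j+1) + p_m * V(k+1, j) + p_d * V(k+1, j-1)]
  V(2,-2) = exp(-r*dt) * [p_u*2.207917 + p_m*3.834619 + p_d*5.139486] = 3.532919
  V(2,-1) = exp(-r*dt) * [p_u*0.180000 + p_m*2.207917 + p_d*3.834619] = 1.906584
  V(2,+0) = exp(-r*dt) * [p_u*0.000000 + p_m*0.180000 + p_d*2.207917] = 0.369752
  V(2,+1) = exp(-r*dt) * [p_u*0.000000 + p_m*0.000000 + p_d*0.180000] = 0.020645
  V(2,+2) = exp(-r*dt) * [p_u*0.000000 + p_m*0.000000 + p_d*0.000000] = 0.000000
  V(1,-1) = exp(-r*dt) * [p_u*0.369752 + p_m*1.906584 + p_d*3.532919] = 1.716580
  V(1,+0) = exp(-r*dt) * [p_u*0.020645 + p_m*0.369752 + p_d*1.906584] = 0.462328
  V(1,+1) = exp(-r*dt) * [p_u*0.000000 + p_m*0.020645 + p_d*0.369752] = 0.055773
  V(0,+0) = exp(-r*dt) * [p_u*0.055773 + p_m*0.462328 + p_d*1.716580] = 0.507798

Answer: Price = V(0,0) = 0.5078


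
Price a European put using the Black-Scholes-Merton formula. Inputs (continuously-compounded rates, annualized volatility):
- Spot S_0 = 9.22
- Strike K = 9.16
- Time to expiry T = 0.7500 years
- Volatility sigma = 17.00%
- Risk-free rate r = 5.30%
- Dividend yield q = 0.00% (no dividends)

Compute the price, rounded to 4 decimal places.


Answer: Price = 0.3462

Derivation:
d1 = (ln(S/K) + (r - q + 0.5*sigma^2) * T) / (sigma * sqrt(T)) = 0.38795465
d2 = d1 - sigma * sqrt(T) = 0.24073033
exp(-rT) = 0.96102967; exp(-qT) = 1.00000000
P = K * exp(-rT) * N(-d2) - S_0 * exp(-qT) * N(-d1)
N(-d1) = 0.34902480; N(-d2) = 0.40488206
P = 9.1600 * 0.96102967 * 0.40488206 - 9.2200 * 1.00000000 * 0.34902480 = 0.3462


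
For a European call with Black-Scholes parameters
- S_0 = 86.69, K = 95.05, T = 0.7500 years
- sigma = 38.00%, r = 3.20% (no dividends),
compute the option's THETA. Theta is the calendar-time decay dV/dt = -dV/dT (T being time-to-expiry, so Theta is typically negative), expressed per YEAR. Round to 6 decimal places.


d1 = -0.0422818886; d2 = -0.3713715420
phi(d1) = 0.3985858336; exp(-qT) = 1.0000000000; exp(-rT) = 0.9762857098
Theta = -S*exp(-qT)*phi(d1)*sigma/(2*sqrt(T)) - r*K*exp(-rT)*N(d2) + q*S*exp(-qT)*N(d1)
N(d1) = 0.4831369916; N(d2) = 0.3551804093; sqrt(T) = 0.8660254038
Term 1 = -86.6900 * 1.0000000000 * 0.3985858336 * 0.3800 / (2 * 0.8660254038) = -7.5807789183
Term 2 = -0.0320 * 95.0500 * 0.9762857098 * 0.3551804093 = -1.0546977884
Term 3 = 0 (no dividend yield, q = 0)
Theta = -7.5807789183 + (-1.0546977884) + (0.0000000000) = -8.635477

Answer: Theta = -8.635477
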